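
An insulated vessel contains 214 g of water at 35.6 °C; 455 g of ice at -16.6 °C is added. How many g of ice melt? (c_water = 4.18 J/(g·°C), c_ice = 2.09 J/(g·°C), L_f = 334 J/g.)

m_melted ≈ 48.1 g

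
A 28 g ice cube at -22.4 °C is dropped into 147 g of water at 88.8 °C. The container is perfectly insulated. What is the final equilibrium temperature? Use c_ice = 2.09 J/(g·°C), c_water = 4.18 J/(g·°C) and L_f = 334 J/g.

Let T be the final temperature. ΣQ_i = 0:
ice -22.4→0 °C: 28·2.09·22.4 = 1310.8
  latent heat to melt: 28·334 = 9352
  warm the meltwater: 117.04 T
  water cools: 147·4.18·(T − 88.8) = 614.46(T − 88.8)
731.5 T = 54564 − 10663 = 43901
T ≈ 60.02 °C — above 0 °C, consistent with complete melting.

T_f ≈ 60.0 °C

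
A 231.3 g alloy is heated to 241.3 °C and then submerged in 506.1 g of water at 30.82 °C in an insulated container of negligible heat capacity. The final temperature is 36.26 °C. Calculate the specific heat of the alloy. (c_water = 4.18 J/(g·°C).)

m_s c (T_s − T_f) = m_water c_water (T_f − T_0):
231.3·c·(241.3 − 36.26) = 506.1·4.18·(36.26 − 30.82)
47426 c = 11508  ⇒  c ≈ 0.2427 J/(g·°C)

c ≈ 0.243 J/(g·°C)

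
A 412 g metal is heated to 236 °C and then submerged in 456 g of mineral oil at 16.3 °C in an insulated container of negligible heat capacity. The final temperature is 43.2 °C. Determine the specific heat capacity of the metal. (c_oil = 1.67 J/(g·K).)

Energy conservation, ΣQ = 0:
412·c·(43.2 − 236) + 456·1.67·(43.2 − 16.3) = 0
-79434 c = -20485
c = -20485/-79434 ≈ 0.2579 J/(g·K)

c ≈ 0.258 J/(g·K)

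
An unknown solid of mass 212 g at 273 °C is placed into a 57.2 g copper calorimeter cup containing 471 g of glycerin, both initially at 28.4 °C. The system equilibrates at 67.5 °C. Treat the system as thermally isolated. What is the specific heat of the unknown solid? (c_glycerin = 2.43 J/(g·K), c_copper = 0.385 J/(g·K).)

c ≈ 1.05 J/(g·K)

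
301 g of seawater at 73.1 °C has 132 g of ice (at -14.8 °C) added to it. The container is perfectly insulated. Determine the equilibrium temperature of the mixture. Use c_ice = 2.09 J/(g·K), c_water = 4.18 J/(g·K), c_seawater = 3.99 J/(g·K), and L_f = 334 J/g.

T_f ≈ 22.6 °C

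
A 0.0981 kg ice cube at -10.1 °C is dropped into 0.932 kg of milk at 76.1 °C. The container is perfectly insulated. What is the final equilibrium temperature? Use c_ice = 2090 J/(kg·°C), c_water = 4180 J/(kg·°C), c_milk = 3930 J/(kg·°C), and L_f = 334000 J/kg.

Energy conservation, ΣQ = 0:
warm ice to 0 °C: 0.0981×2090×(0 − (-10.1)) = 2070.8; melt ice: 0.0981×334000 = 32765; meltwater 0→T: 0.0981×4180×T = 410.06 T; milk cools: 0.932×3930×(T − 76.1) = 3662.8(T − 76.1)
4072.8 T = 278736 − 34836 = 243900
T ≈ 59.88 °C. Since T > 0 °C, the all-ice-melts assumption holds.

T_f ≈ 59.9 °C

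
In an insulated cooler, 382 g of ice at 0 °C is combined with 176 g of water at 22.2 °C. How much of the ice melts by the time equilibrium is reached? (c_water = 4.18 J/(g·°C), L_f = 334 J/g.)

Heat available from the water dropping to 0 °C: 176·4.18·22.2 = 16332 J.
Melting all 382 g of ice would need 382·334 = 127588 J.
That's not enough to melt it all — equilibrium is at 0 °C with ice remaining.
m_melted·334 = 16332  ⇒  m_melted ≈ 48.9 g.

m_melted ≈ 48.9 g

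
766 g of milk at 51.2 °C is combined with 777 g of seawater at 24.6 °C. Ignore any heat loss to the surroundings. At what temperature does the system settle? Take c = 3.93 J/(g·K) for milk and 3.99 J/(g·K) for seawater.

|Q_milk| = |Q_seawater|:
766·3.93·(51.2 − T) = 777·3.99·(T − 24.6)
3010.4(51.2 − T) = 3100.2(T − 24.6)
6110.6 T = 230397  ⇒  T ≈ 37.70 °C

T_f ≈ 37.7 °C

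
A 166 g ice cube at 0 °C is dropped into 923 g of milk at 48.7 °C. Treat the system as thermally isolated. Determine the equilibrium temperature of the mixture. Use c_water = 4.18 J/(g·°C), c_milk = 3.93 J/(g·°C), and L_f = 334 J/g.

T_f ≈ 28.0 °C

Let T be the final temperature. ΣQ_i = 0:
latent heat to melt: 166×334 = 55444
  meltwater 0→T: 166×4.18×T = 693.88 T
  milk: 3627.4(T − 48.7)
4321.3 T = 176654 − 55444 = 121210
T ≈ 28.05 °C. Since T > 0 °C, the all-ice-melts assumption holds.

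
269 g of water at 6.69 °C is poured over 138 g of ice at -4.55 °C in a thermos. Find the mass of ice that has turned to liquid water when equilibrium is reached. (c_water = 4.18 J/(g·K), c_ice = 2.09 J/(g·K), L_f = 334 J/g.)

m_melted ≈ 18.6 g

Water can give up m c ΔT = 269·4.18·6.69 = 7522.4 J before reaching 0 °C.
Warming the ice to 0 °C takes 138·2.09·4.55 = 1312.3 J, leaving 6210.1 J for melting.
To melt every bit of ice: 138·334 = 46092 J.
Since 6210.1 < 46092 J, not all the ice melts; equilibrium is at 0 °C.
Mass melted = 6210.1/334 ≈ 18.59 g.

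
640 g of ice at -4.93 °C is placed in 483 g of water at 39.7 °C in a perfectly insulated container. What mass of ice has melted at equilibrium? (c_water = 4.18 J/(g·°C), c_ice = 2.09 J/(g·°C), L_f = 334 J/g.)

m_melted ≈ 220 g

Heat available from the water dropping to 0 °C: 483×4.18×39.7 = 80152 J.
Warming the ice to 0 °C takes 640×2.09×4.93 = 6594.4 J, leaving 73558 J for melting.
Melting all 640 g of ice would need 640×334 = 213760 J.
That's not enough to melt it all — equilibrium is at 0 °C with ice remaining.
Mass melted = 73558/334 ≈ 220.2 g.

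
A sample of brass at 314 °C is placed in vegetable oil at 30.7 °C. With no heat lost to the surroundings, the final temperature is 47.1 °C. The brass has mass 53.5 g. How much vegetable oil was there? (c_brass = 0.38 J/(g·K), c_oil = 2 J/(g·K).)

m ≈ 165 g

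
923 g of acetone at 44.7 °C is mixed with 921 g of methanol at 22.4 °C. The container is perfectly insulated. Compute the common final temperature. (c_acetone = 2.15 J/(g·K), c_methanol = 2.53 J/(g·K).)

Let T be the final temperature. ΣQ_i = 0:
923×2.15×(T − 44.7) + 921×2.53×(T − 22.4) = 0
1984.4(T − 44.7) + 2330.1(T − 22.4) = 0
4314.6 T = 140900
T ≈ 32.66 °C

T_f ≈ 32.7 °C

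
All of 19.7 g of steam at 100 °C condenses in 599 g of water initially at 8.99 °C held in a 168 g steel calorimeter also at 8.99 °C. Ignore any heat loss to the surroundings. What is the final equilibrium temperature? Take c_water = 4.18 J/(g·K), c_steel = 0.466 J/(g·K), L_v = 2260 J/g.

Energy conservation, ΣQ = 0:
latent heat released on condensation: 19.7·2260 = 44522
  condensed water 100 °C→T: 82.35(T − 100)
  original water: 2503.8(T − 8.99)
  cup: 78.29(T − 8.99)
2664.5 T = 44522 + 8234.6 + 23213 = 75970
T ≈ 28.51 °C (< 100 °C, so full condensation is consistent).

T_f ≈ 28.5 °C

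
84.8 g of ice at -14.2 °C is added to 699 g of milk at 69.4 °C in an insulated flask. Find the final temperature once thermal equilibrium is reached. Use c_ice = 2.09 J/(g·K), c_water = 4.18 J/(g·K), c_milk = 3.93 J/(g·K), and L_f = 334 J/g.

Setting the total heat transfer to zero:
ice -14.2→0 °C: 84.8×2.09×14.2 = 2516.7
  fusion: m_ice L_f = 84.8×334 = 28323
  meltwater 0→T: 84.8×4.18×T = 354.46 T
  milk: 2747.1(T − 69.4)
3101.5 T = 190647 − 30840 = 159807
T ≈ 51.53 °C — above 0 °C, consistent with complete melting.

T_f ≈ 51.5 °C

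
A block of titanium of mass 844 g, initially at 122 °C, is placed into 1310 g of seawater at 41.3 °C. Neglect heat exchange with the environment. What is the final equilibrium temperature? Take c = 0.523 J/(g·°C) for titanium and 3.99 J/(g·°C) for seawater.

T_f ≈ 47.6 °C

With ΣQ=0 the equilibrium temperature is the m·c-weighted mean:
T_f = (441.41×122 + 5226.9×41.3) / (441.41 + 5226.9)
    = 269723 / 5668.3 ≈ 47.58 °C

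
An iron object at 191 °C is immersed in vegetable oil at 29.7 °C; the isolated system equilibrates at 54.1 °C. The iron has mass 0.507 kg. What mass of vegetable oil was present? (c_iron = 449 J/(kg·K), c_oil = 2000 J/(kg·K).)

m ≈ 0.639 kg

|Q_iron| = |Q_oil|:
0.507×449×(191 − 54.1) = m×2000×(54.1 − 29.7)
48800 m = 31164  ⇒  m ≈ 0.6386 kg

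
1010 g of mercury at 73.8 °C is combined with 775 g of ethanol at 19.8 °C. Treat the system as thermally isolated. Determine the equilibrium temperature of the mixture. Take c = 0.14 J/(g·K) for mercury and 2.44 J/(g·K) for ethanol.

Energy conservation, ΣQ = 0:
1010·0.14·(T − 73.8) + 775·2.44·(T − 19.8) = 0
(141.4 + 1891) T = 141.4·73.8 + 1891·19.8
T = 47877/2032.4 ≈ 23.56 °C

T_f ≈ 23.6 °C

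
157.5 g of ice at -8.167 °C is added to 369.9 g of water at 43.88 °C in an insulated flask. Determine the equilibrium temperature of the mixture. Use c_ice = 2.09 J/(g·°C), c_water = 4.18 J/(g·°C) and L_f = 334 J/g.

T_f ≈ 5.7 °C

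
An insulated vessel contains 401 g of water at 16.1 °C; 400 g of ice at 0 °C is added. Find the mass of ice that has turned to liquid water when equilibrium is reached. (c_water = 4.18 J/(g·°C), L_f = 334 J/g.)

Water can give up m c ΔT = 401·4.18·16.1 = 26986 J before reaching 0 °C.
To melt every bit of ice: 400·334 = 133600 J.
Since 26986 < 133600 J, not all the ice melts; equilibrium is at 0 °C.
Mass melted = 26986/334 ≈ 80.8 g.

m_melted ≈ 80.8 g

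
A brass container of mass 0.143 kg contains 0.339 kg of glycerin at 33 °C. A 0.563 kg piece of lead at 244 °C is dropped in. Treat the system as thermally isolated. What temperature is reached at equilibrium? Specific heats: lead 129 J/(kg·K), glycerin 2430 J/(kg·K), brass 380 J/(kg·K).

Net heat exchanged in the isolated system is zero:
0.563·129·(T − 244) + 0.339·2430·(T − 33) + 0.143·380·(T − 33) = 0
950.74 T = 46699
T = 46699 / 950.74 = 49.1 °C

T_f ≈ 49.1 °C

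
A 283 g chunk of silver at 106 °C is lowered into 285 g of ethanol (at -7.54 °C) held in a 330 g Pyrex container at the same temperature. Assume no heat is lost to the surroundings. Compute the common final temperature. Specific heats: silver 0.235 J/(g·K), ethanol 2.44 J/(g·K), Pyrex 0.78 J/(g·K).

T_f ≈ -0.1 °C

Heat gained plus heat lost sum to zero:
283×0.235×(T − 106) + 285×2.44×(T − (-7.54)) + 330×0.78×(T − (-7.54)) = 0
66.5(T − 106) + 695.4(T − (-7.54)) + 257.4(T − (-7.54)) = 0
(66.5 + 695.4 + 257.4) T = 66.5×106 + 695.4×(-7.54) + 257.4×(-7.54)
T = -134.58 / 1019.3 = -0.132 °C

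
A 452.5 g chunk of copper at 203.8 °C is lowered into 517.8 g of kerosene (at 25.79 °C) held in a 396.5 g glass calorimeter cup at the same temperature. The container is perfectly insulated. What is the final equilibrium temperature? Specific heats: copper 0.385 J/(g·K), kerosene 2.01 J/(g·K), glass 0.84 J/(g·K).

T_f ≈ 45.8 °C

Energy conservation, ΣQ = 0:
452.5×0.385×(T − 203.8) + 517.8×2.01×(T − 25.79) + 396.5×0.84×(T − 25.79) = 0
174.21(T − 203.8) + 1040.8(T − 25.79) + 333.06(T − 25.79) = 0
1548.1 T = 70936
T = 70936/1548.1 ≈ 45.82 °C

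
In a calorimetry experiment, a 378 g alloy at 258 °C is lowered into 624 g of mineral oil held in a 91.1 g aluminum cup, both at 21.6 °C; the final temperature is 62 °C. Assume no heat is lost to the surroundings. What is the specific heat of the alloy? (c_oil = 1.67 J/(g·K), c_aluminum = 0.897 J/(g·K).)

c ≈ 0.613 J/(g·K)

Let T be the final temperature. ΣQ_i = 0:
378×c×(62 − 258) + 624×1.67×(62 − 21.6) + 91.1×0.897×(62 − 21.6) = 0
-74088 c = -45401
c = -45401/-74088 ≈ 0.6128 J/(g·K)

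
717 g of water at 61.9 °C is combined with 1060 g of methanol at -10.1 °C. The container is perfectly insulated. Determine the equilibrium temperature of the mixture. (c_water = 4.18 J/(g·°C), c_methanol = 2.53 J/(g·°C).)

T_f ≈ 27.9 °C

Set heat shed by the hot body equal to heat absorbed by the cold body:
717·4.18·(61.9 − T) = 1060·2.53·(T − (-10.1))
2997.1(61.9 − T) = 2681.8(T − (-10.1))
5678.9 T = 158432  ⇒  T ≈ 27.90 °C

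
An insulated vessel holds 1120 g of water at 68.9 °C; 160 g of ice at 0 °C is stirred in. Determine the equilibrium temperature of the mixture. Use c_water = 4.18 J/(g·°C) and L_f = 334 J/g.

Energy balance with sensible and latent terms:
fusion: m_ice L_f = 160·334 = 53440
  meltwater 0→T: 160·4.18·T = 668.8 T
  water cools: 1120·4.18·(T − 68.9) = 4681.6(T − 68.9)
5350.4 T = 322562 − 53440 = 269122
T ≈ 50.30 °C — above 0 °C, consistent with complete melting.

T_f ≈ 50.3 °C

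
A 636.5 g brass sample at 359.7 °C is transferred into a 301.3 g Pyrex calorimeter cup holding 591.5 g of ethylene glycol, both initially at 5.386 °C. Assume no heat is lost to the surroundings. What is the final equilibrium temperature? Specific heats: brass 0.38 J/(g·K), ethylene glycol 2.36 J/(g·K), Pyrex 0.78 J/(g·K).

T_f ≈ 51.1 °C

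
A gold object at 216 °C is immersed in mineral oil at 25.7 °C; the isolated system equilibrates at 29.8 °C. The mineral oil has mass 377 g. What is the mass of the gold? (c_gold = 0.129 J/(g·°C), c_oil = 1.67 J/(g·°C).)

Heat lost by the gold = heat gained by the oil:
m·0.129·(216 − 29.8) = 377·1.67·(29.8 − 25.7)
24.02 m = 2581.3  ⇒  m ≈ 107.5 g

m ≈ 107 g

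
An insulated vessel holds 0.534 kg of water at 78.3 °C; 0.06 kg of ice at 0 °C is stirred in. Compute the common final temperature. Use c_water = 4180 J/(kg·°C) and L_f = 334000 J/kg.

T_f ≈ 62.3 °C

Net heat exchanged in the isolated system is zero:
latent heat to melt: 0.06×334000 = 20040
  warm the meltwater: 250.8 T
  water: 2232.1(T − 78.3)
2482.9 T = 174775 − 20040 = 154735
T ≈ 62.32 °C. Since T > 0 °C, the all-ice-melts assumption holds.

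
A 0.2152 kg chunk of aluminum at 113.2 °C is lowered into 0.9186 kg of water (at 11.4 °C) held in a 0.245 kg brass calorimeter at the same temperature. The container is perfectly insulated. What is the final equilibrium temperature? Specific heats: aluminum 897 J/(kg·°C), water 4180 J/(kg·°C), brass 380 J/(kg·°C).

T_f = Σ m_i c_i T_i / Σ m_i c_i:
T_f = (193.03·113.2 + 3839.7·11.4 + 93.1·11.4) / (193.03 + 3839.7 + 93.1)
    = 66686 / 4125.9 ≈ 16.16 °C

T_f ≈ 16.2 °C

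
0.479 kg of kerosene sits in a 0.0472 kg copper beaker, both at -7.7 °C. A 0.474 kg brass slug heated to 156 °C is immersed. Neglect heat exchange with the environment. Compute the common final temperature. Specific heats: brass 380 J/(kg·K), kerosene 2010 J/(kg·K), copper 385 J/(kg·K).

T_f ≈ 17.7 °C

Setting the total heat transfer to zero:
0.474·380·(T − 156) + 0.479·2010·(T − (-7.7)) + 0.0472·385·(T − (-7.7)) = 0
180.12(T − 156) + 962.79(T − (-7.7)) + 18.17(T − (-7.7)) = 0
1161.1 T = 20545
T = 20545/1161.1 ≈ 17.69 °C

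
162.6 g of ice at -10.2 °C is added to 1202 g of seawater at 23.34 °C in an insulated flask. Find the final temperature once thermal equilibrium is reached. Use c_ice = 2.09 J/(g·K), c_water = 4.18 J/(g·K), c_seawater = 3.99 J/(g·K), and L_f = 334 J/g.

Taking heat into each body as positive, Σ m c ΔT = 0:
ice -10.2→0 °C: 162.6×2.09×10.2 = 3466.3
  melt ice: 162.6×334 = 54308
  warm the meltwater: 679.67 T
  seawater: 4796(T − 23.34)
5475.6 T = 111938 − 57775 = 54163
T ≈ 9.89 °C. Since T > 0 °C, the all-ice-melts assumption holds.

T_f ≈ 9.9 °C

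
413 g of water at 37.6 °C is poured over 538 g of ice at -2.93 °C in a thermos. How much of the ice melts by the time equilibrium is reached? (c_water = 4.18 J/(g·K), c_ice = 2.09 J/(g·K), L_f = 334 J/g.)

Cooling the water to 0 °C releases 413×4.18×37.6 = 64910 J.
Warming the ice to 0 °C takes 538×2.09×2.93 = 3294.6 J, leaving 61616 J for melting.
Fully melting the ice requires m_ice L_f = 538×334 = 179692 J.
61616 J < 179692 J, so only part of the ice melts and the system sits at 0 °C.
Mass melted = 61616/334 ≈ 184.5 g.

m_melted ≈ 184 g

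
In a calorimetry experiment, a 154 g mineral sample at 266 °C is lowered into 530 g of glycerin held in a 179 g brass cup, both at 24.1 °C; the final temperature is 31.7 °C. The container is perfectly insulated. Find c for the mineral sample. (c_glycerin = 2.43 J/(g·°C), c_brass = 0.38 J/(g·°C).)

c ≈ 0.286 J/(g·°C)

Heat gained plus heat lost sum to zero:
154×c×(31.7 − 266) + 530×2.43×(31.7 − 24.1) + 179×0.38×(31.7 − 24.1) = 0
-36082 c = -10305
c = -10305/-36082 ≈ 0.2856 J/(g·°C)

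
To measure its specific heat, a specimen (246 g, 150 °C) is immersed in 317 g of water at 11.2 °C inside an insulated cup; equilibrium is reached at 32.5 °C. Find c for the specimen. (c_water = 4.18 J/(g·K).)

c ≈ 0.976 J/(g·K)

Heat gained plus heat lost sum to zero:
246·c·(32.5 − 150) + 317·4.18·(32.5 − 11.2) = 0
-28905 c = -28224
c = -28224/-28905 ≈ 0.9764 J/(g·K)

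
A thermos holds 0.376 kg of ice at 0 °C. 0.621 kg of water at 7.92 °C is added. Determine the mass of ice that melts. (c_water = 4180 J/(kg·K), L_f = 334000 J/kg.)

Heat available from the water dropping to 0 °C: 0.621×4180×7.92 = 20559 J.
Melting all 0.376 kg of ice would need 0.376×334000 = 125584 J.
That's not enough to melt it all — equilibrium is at 0 °C with ice remaining.
m_melted×334000 = 20559  ⇒  m_melted ≈ 0.06155 kg.

m_melted ≈ 0.0616 kg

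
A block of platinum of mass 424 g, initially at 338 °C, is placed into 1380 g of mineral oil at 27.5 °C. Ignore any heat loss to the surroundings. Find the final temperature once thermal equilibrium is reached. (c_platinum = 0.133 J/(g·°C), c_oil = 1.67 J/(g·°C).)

T_f ≈ 34.9 °C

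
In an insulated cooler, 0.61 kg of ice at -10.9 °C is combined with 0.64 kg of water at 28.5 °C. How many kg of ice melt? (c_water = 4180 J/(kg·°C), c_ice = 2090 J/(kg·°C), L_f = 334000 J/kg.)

Heat available from the water dropping to 0 °C: 0.64×4180×28.5 = 76243 J.
Warming the ice to 0 °C takes 0.61×2090×10.9 = 13896 J, leaving 62347 J for melting.
Melting all 0.61 kg of ice would need 0.61×334000 = 203740 J.
Since 62347 < 203740 J, not all the ice melts; equilibrium is at 0 °C.
Mass melted = 62347/334000 ≈ 0.1867 kg.

m_melted ≈ 0.187 kg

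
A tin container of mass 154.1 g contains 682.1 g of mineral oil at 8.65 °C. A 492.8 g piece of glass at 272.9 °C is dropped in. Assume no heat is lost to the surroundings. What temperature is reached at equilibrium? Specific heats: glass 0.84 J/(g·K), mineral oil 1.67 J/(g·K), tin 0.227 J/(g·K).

Conservation of energy gives ΣQ = 0:
492.8·0.84·(T − 272.9) + 682.1·1.67·(T − 8.65) + 154.1·0.227·(T − 8.65) = 0
(413.95 + 1139.1 + 34.98) T = 413.95·272.9 + 1139.1·8.65 + 34.98·8.65
T ≈ 77.53 °C

T_f ≈ 77.5 °C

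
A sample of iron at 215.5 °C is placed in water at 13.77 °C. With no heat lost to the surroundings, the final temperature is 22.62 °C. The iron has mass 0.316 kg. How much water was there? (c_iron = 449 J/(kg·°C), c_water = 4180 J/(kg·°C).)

m ≈ 0.74 kg

Heat lost by the iron = heat gained by the water:
0.316×449×(215.5 − 22.62) = m×4180×(22.62 − 13.77)
36993 m = 27367  ⇒  m ≈ 0.7398 kg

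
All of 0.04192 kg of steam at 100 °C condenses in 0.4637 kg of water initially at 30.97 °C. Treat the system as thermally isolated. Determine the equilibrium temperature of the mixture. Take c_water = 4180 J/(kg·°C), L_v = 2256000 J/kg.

Heat gained plus heat lost sum to zero:
steam→water at 100 °C releases m L_v = 0.04192·2256000 = 94572
  condensed water 100 °C→T: 175.23(T − 100)
  water warms: 0.4637·4180·(T − 30.97) = 1938.3(T − 30.97)
2113.5 T = 94572 + 17523 + 60028 = 172122
T ≈ 81.44 °C (< 100 °C, so full condensation is consistent).

T_f ≈ 81.4 °C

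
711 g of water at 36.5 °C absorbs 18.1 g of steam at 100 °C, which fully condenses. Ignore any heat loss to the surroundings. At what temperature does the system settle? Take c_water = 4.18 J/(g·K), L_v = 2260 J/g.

T_f ≈ 51.5 °C

Let T be the final temperature. ΣQ_i = 0:
condense steam: −18.1×2260 = −40906; condensed water 100 °C→T: 75.66(T − 100); water warms: 711×4.18×(T − 36.5) = 2972(T − 36.5)
3047.6 T = 40906 + 7565.8 + 108477 = 156949
T ≈ 51.50 °C, under the boiling point, so the assumption holds.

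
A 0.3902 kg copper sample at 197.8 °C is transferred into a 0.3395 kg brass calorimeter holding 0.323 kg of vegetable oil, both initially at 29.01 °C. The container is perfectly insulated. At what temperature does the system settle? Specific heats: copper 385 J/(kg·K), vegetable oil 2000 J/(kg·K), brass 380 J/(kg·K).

T_f ≈ 56.4 °C

Let T be the final temperature. ΣQ_i = 0:
0.3902*385*(T − 197.8) + 0.323*2000*(T − 29.01) + 0.3395*380*(T − 29.01) = 0
925.24 T = 52198
T = 52198/925.24 ≈ 56.42 °C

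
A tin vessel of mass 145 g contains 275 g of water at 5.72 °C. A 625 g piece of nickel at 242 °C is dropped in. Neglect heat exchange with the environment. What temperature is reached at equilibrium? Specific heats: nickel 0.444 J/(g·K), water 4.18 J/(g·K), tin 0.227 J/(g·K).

T_f ≈ 50.6 °C

Energy conservation, ΣQ = 0:
625·0.444·(T − 242) + 275·4.18·(T − 5.72) + 145·0.227·(T − 5.72) = 0
277.5(T − 242) + 1149.5(T − 5.72) + 32.91(T − 5.72) = 0
(277.5 + 1149.5 + 32.91) T = 277.5·242 + 1149.5·5.72 + 32.91·5.72
T = 73918/1459.9 ≈ 50.63 °C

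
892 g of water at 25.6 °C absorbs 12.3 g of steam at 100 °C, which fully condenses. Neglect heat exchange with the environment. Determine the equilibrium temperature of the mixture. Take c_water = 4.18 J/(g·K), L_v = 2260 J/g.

Energy balance with sensible and latent terms:
condense steam: −12.3·2260 = −27798
  condensed water 100 °C→T: 51.41(T − 100)
  water warms: 892·4.18·(T − 25.6) = 3728.6(T − 25.6)
3780 T = 27798 + 5141.4 + 95451 = 128391
T ≈ 33.97 °C (< 100 °C, so full condensation is consistent).

T_f ≈ 34.0 °C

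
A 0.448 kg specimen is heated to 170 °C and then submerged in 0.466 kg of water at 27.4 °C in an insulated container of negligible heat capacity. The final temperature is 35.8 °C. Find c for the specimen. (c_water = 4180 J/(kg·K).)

c ≈ 272 J/(kg·K)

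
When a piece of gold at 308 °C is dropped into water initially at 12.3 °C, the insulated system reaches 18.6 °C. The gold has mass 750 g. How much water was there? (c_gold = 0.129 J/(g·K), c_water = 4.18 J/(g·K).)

Heat gained plus heat lost sum to zero:
750·0.129·(18.6 − 308) + m·4.18·(18.6 − 12.3) = 0
26.33 m = 27999
m = 27999/26.33 ≈ 1063 g

m ≈ 1060 g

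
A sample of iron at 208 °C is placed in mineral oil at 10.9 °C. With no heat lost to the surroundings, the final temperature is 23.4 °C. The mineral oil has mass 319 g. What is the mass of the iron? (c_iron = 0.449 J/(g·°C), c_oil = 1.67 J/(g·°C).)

|Q_iron| = |Q_oil|:
m×0.449×(208 − 23.4) = 319×1.67×(23.4 − 10.9)
82.89 m = 6659.1  ⇒  m ≈ 80.34 g

m ≈ 80.3 g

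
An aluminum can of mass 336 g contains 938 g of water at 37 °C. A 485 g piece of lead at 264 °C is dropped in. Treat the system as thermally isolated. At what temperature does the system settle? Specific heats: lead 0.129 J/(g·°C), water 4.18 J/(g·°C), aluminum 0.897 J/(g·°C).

T_f = Σ m_i c_i T_i / Σ m_i c_i:
T_f = (62.57×264 + 3920.8×37 + 301.39×37) / (62.57 + 3920.8 + 301.39)
    = 172740 / 4284.8 ≈ 40.31 °C

T_f ≈ 40.3 °C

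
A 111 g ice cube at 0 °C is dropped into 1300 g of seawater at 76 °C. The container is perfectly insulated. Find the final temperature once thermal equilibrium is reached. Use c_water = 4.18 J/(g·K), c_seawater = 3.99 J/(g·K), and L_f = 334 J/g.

Energy balance with sensible and latent terms:
melt ice: 111×334 = 37074
  warm the meltwater: 463.98 T
  seawater cools: 1300×3.99×(T − 76) = 5187(T − 76)
5651 T = 394212 − 37074 = 357138
T ≈ 63.20 °C — above 0 °C, consistent with complete melting.

T_f ≈ 63.2 °C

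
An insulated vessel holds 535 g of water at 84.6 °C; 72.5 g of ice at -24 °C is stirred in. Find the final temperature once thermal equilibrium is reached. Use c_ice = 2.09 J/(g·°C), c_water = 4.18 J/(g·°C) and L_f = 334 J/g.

T_f ≈ 63.5 °C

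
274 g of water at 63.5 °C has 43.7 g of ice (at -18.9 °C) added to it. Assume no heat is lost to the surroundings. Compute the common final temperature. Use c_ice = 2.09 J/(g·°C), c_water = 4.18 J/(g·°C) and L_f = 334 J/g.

Sum of m c ΔT and latent-heat terms is zero:
ice -18.9→0 °C: 43.7·2.09·18.9 = 1726.2
  fusion: m_ice L_f = 43.7·334 = 14596
  meltwater 0→T: 43.7·4.18·T = 182.67 T
  water: 1145.3(T − 63.5)
1328 T = 72728 − 16322 = 56406
T ≈ 42.47 °C. Since T > 0 °C, the all-ice-melts assumption holds.

T_f ≈ 42.5 °C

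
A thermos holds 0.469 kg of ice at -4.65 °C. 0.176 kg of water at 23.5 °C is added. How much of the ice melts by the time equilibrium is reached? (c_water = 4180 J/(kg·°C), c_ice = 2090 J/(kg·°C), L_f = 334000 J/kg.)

m_melted ≈ 0.0381 kg

Heat available from the water dropping to 0 °C: 0.176·4180·23.5 = 17288 J.
Of that, 0.469·2090·4.65 = 4558 J goes to bring the ice to 0 °C, leaving 12731 J.
To melt every bit of ice: 0.469·334000 = 156646 J.
Since 12731 < 156646 J, not all the ice melts; equilibrium is at 0 °C.
Mass melted = 12731/334000 ≈ 0.03812 kg.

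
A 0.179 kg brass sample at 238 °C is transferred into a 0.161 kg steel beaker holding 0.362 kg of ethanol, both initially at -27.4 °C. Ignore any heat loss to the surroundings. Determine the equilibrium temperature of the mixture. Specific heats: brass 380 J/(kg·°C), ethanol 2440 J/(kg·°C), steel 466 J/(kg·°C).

T_f ≈ -9.8 °C

Net heat exchanged in the isolated system is zero:
0.179·380·(T − 238) + 0.362·2440·(T − (-27.4)) + 0.161·466·(T − (-27.4)) = 0
68.02(T − 238) + 883.28(T − (-27.4)) + 75.03(T − (-27.4)) = 0
(68.02 + 883.28 + 75.03) T = 68.02·238 + 883.28·(-27.4) + 75.03·(-27.4)
T = -10069 / 1026.3 = -9.81 °C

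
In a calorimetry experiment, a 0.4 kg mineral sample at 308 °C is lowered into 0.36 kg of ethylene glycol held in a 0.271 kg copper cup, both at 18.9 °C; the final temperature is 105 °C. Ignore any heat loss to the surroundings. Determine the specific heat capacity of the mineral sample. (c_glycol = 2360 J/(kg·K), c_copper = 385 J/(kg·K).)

c ≈ 1010 J/(kg·K)

Energy conservation, ΣQ = 0:
0.4×c×(105 − 308) + 0.36×2360×(105 − 18.9) + 0.271×385×(105 − 18.9) = 0
-81.2 c = -82134
c = -82134/-81.2 ≈ 1012 J/(kg·K)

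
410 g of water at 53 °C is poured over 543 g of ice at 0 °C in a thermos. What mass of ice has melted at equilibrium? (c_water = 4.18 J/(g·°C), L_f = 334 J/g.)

m_melted ≈ 272 g

Heat available from the water dropping to 0 °C: 410·4.18·53 = 90831 J.
Fully melting the ice requires m_ice L_f = 543·334 = 181362 J.
Since 90831 < 181362 J, not all the ice melts; equilibrium is at 0 °C.
m_melted·334 = 90831  ⇒  m_melted ≈ 272 g.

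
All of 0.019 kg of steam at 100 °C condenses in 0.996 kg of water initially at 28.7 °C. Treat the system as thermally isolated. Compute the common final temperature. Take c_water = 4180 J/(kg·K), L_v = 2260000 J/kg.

T_f ≈ 40.2 °C

Energy conservation, ΣQ = 0:
steam→water at 100 °C releases m L_v = 0.019·2260000 = 42940; condensed water 100 °C→T: 79.42(T − 100); original water: 4163.3(T − 28.7)
4242.7 T = 42940 + 7942 + 119486 = 170368
T ≈ 40.16 °C — below 100 °C, confirming all the steam condensed.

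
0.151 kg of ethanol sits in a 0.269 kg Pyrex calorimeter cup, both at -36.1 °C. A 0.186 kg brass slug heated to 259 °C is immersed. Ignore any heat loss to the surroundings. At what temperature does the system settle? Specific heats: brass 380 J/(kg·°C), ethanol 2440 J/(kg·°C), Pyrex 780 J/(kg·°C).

T_f ≈ -4.0 °C

Energy conservation, ΣQ = 0:
0.186×380×(T − 259) + 0.151×2440×(T − (-36.1)) + 0.269×780×(T − (-36.1)) = 0
70.68(T − 259) + 368.44(T − (-36.1)) + 209.82(T − (-36.1)) = 0
(70.68 + 368.44 + 209.82) T = 70.68×259 + 368.44×(-36.1) + 209.82×(-36.1)
T = -2569.1 / 648.94 = -3.96 °C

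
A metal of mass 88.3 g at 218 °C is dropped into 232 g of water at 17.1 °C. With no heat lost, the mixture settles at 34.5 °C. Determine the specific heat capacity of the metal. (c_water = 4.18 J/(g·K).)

c ≈ 1.04 J/(g·K)

Heat lost by the metal = heat gained by the water:
88.3·c·(218 − 34.5) = 232·4.18·(34.5 − 17.1)
16203 c = 16874  ⇒  c ≈ 1.041 J/(g·K)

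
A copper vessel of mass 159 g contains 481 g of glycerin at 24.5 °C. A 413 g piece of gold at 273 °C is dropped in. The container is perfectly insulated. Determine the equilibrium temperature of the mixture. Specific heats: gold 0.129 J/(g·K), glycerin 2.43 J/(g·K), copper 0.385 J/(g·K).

T_f ≈ 34.8 °C

Conservation of energy gives ΣQ = 0:
413×0.129×(T − 273) + 481×2.43×(T − 24.5) + 159×0.385×(T − 24.5) = 0
(53.28 + 1168.8 + 61.22) T = 53.28×273 + 1168.8×24.5 + 61.22×24.5
T = 44681 / 1283.3 = 34.8 °C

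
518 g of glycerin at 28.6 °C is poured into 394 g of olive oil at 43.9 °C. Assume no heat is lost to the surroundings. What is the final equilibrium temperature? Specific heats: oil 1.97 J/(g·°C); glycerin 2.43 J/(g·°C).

Setting the total heat transfer to zero:
394×1.97×(T − 43.9) + 518×2.43×(T − 28.6) = 0
776.18(T − 43.9) + 1258.7(T − 28.6) = 0
(776.18 + 1258.7) T = 776.18×43.9 + 1258.7×28.6
T ≈ 34.44 °C

T_f ≈ 34.4 °C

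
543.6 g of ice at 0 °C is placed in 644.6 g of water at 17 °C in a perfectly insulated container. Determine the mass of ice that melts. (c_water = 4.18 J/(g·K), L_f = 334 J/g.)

m_melted ≈ 137 g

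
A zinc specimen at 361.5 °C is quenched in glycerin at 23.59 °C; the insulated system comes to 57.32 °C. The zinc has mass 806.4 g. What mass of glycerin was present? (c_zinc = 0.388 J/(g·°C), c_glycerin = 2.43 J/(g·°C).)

m ≈ 1160 g

|Q_zinc| = |Q_glycerin|:
806.4×0.388×(361.5 − 57.32) = m×2.43×(57.32 − 23.59)
81.96 m = 95173  ⇒  m ≈ 1161 g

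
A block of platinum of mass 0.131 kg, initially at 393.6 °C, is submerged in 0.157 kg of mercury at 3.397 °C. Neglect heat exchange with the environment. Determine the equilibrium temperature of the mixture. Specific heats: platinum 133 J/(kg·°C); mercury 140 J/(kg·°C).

Taking heat into each body as positive, Σ m c ΔT = 0:
0.131×133×(T − 393.6) + 0.157×140×(T − 3.397) = 0
17.42(T − 393.6) + 21.98(T − 3.397) = 0
(17.42 + 21.98) T = 17.42×393.6 + 21.98×3.397
T = 6932.4/39.4 ≈ 175.93 °C

T_f ≈ 175.9 °C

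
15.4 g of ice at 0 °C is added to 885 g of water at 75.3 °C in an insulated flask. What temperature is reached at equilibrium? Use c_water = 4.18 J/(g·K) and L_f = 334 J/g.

T_f ≈ 72.6 °C

Energy balance with sensible and latent terms:
fusion: m_ice L_f = 15.4·334 = 5143.6; meltwater 0→T: 15.4·4.18·T = 64.37 T; water: 3699.3(T − 75.3)
3763.7 T = 278557 − 5143.6 = 273414
T ≈ 72.65 °C (positive, so assuming full melt was valid).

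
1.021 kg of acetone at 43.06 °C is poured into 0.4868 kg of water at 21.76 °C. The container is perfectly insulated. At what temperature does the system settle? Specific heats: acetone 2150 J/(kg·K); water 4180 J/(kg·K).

With ΣQ=0 the equilibrium temperature is the m·c-weighted mean:
T_f = (2195.1·43.06 + 2034.8·21.76) / (2195.1 + 2034.8)
    = 138801 / 4230 ≈ 32.81 °C

T_f ≈ 32.8 °C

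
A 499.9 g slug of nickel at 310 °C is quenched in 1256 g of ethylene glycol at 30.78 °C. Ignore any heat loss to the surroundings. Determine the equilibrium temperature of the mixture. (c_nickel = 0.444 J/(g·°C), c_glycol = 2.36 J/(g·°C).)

Let T be the final temperature. ΣQ_i = 0:
499.9·0.444·(T − 310) + 1256·2.36·(T − 30.78) = 0
(221.96 + 2964.2) T = 221.96·310 + 2964.2·30.78
T = 160043/3186.1 ≈ 50.23 °C

T_f ≈ 50.2 °C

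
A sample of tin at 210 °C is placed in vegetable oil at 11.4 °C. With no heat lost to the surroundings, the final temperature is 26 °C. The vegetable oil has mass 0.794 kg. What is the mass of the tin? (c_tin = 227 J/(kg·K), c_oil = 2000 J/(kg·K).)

Heat lost by the tin = heat gained by the oil:
m×227×(210 − 26) = 0.794×2000×(26 − 11.4)
41768 m = 23185  ⇒  m ≈ 0.5551 kg

m ≈ 0.555 kg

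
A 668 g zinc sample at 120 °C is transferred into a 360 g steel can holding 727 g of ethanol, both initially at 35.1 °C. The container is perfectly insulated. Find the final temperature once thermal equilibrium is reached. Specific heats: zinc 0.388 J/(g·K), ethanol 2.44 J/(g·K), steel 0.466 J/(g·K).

T_f ≈ 45.1 °C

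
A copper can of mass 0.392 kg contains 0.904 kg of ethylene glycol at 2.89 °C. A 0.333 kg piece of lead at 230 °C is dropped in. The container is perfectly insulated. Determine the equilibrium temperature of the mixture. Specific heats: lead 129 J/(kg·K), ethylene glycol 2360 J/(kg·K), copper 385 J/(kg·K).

T_f ≈ 7.1 °C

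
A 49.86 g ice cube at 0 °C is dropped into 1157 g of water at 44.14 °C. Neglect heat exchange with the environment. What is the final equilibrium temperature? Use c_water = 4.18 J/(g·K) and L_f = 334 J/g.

T_f ≈ 39.0 °C

Let T be the final temperature. ΣQ_i = 0:
melt ice: 49.86×334 = 16653
  meltwater 0→T: 49.86×4.18×T = 208.41 T
  water: 4836.3(T − 44.14)
5044.7 T = 213473 − 16653 = 196819
T ≈ 39.02 °C. Since T > 0 °C, the all-ice-melts assumption holds.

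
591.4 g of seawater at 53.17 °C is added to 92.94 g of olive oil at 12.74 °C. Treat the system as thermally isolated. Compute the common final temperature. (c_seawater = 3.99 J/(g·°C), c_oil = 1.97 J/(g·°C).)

T_f is the heat-capacity-weighted average of the initial temperatures:
T_f = (2359.7×53.17 + 183.09×12.74) / (2359.7 + 183.09)
    = 127797 / 2542.8 ≈ 50.26 °C

T_f ≈ 50.3 °C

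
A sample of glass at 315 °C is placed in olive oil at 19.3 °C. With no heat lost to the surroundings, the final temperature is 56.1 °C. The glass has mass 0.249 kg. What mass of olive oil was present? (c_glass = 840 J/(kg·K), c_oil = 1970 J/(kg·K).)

m ≈ 0.747 kg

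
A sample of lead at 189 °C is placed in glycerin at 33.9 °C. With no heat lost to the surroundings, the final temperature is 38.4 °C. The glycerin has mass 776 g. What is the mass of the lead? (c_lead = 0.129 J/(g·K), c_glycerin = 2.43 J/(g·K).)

|Q_lead| = |Q_glycerin|:
m×0.129×(189 − 38.4) = 776×2.43×(38.4 − 33.9)
19.43 m = 8485.6  ⇒  m ≈ 436.8 g

m ≈ 437 g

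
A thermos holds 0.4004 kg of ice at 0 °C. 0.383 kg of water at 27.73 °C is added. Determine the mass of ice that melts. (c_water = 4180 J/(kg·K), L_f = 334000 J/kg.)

m_melted ≈ 0.133 kg

Water can give up m c ΔT = 0.383·4180·27.73 = 44394 J before reaching 0 °C.
Melting all 0.4004 kg of ice would need 0.4004·334000 = 133734 J.
That's not enough to melt it all — equilibrium is at 0 °C with ice remaining.
Mass melted = 44394/334000 ≈ 0.1329 kg.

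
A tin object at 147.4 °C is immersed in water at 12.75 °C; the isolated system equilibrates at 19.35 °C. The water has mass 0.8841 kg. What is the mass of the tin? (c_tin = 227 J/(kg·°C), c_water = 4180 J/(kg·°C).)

m ≈ 0.839 kg

Heat lost by the tin = heat gained by the water:
m·227·(147.4 − 19.35) = 0.8841·4180·(19.35 − 12.75)
29067 m = 24391  ⇒  m ≈ 0.8391 kg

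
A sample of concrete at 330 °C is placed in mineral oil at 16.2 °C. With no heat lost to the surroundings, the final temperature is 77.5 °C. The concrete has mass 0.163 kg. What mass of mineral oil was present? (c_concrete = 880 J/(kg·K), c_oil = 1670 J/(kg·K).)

Energy conservation, ΣQ = 0:
0.163×880×(77.5 − 330) + m×1670×(77.5 − 16.2) = 0
102371 m = 36219
m = 36219/102371 ≈ 0.3538 kg

m ≈ 0.354 kg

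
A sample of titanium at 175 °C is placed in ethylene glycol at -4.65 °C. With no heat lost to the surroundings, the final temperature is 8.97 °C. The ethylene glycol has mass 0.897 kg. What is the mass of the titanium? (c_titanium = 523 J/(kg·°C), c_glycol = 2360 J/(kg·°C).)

m ≈ 0.332 kg

Let T be the final temperature. ΣQ_i = 0:
m·523·(8.97 − 175) + 0.897·2360·(8.97 − (-4.65)) = 0
-86834 m = -28832
m = -28832/-86834 ≈ 0.332 kg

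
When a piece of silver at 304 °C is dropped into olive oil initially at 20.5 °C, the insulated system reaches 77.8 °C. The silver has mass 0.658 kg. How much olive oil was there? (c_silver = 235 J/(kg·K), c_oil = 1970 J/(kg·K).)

Heat lost by the silver = heat gained by the oil:
0.658×235×(304 − 77.8) = m×1970×(77.8 − 20.5)
112881 m = 34977  ⇒  m ≈ 0.3099 kg

m ≈ 0.31 kg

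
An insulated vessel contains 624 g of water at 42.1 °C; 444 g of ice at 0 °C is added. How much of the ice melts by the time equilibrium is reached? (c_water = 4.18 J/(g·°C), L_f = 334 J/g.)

Cooling the water to 0 °C releases 624·4.18·42.1 = 109810 J.
Fully melting the ice requires m_ice L_f = 444·334 = 148296 J.
Since 109810 < 148296 J, not all the ice melts; equilibrium is at 0 °C.
m_melted·334 = 109810  ⇒  m_melted ≈ 328.8 g.

m_melted ≈ 329 g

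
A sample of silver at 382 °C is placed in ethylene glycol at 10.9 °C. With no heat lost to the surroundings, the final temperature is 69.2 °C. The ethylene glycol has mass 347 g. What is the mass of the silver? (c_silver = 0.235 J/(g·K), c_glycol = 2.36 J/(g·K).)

m ≈ 649 g

|Q_silver| = |Q_glycol|:
m×0.235×(382 − 69.2) = 347×2.36×(69.2 − 10.9)
73.51 m = 47743  ⇒  m ≈ 649.5 g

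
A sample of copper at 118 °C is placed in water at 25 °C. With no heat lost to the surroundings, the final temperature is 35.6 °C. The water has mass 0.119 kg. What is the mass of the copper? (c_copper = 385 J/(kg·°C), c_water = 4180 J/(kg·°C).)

m ≈ 0.166 kg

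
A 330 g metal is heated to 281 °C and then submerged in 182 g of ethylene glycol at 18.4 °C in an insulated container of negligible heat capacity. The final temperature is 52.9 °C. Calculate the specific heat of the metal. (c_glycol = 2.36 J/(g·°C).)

Heat gained plus heat lost sum to zero:
330·c·(52.9 − 281) + 182·2.36·(52.9 − 18.4) = 0
-75273 c = -14818
c = -14818/-75273 ≈ 0.1969 J/(g·°C)

c ≈ 0.197 J/(g·°C)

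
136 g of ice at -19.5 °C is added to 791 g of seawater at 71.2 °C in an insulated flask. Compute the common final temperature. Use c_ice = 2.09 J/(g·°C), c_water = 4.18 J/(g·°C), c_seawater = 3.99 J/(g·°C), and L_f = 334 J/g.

Net heat exchanged in the isolated system is zero:
warm ice to 0 °C: 136·2.09·(0 − (-19.5)) = 5542.7; fusion: m_ice L_f = 136·334 = 45424; meltwater 0→T: 136·4.18·T = 568.48 T; seawater cools: 791·3.99·(T − 71.2) = 3156.1(T − 71.2)
3724.6 T = 224714 − 50967 = 173747
T ≈ 46.65 °C (positive, so assuming full melt was valid).

T_f ≈ 46.6 °C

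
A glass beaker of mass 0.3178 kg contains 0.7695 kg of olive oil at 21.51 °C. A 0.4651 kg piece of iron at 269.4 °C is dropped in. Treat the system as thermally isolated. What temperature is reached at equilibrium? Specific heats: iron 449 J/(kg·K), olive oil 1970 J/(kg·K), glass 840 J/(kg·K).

T_f ≈ 47.5 °C

T_f = Σ m_i c_i T_i / Σ m_i c_i:
T_f = (208.83×269.4 + 1515.9×21.51 + 266.95×21.51) / (208.83 + 1515.9 + 266.95)
    = 94608 / 1991.7 ≈ 47.50 °C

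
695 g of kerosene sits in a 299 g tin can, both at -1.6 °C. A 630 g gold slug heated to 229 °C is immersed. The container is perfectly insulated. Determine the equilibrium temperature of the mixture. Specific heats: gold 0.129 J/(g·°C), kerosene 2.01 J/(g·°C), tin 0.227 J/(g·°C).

T_f is the heat-capacity-weighted average of the initial temperatures:
T_f = (81.27*229 + 1396.9*(-1.6) + 67.87*(-1.6)) / (81.27 + 1396.9 + 67.87)
    = 16267 / 1546.1 ≈ 10.52 °C

T_f ≈ 10.5 °C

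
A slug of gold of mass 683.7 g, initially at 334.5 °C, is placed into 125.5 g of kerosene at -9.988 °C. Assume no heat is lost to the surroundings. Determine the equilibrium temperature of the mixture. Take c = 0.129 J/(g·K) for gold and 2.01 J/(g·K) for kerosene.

T_f ≈ 79.3 °C

Setting the total heat transfer to zero:
683.7*0.129*(T − 334.5) + 125.5*2.01*(T − (-9.988)) = 0
340.45 T = 26982
T = 26982/340.45 ≈ 79.25 °C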